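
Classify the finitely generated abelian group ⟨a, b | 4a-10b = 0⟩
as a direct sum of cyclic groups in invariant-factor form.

Answer: M ≅ ℤ^1 ⊕ ℤ/2

Derivation:
rank_ℚ(R)=1; free=2−1=1
SNF(R) diag = [2] → torsion [2]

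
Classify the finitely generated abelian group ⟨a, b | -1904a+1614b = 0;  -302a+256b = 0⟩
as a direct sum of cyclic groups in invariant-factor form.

Answer: M ≅ ℤ/2 ⊕ ℤ/2

Derivation:
rank_ℚ(R)=2; free=2−2=0
SNF(R) diag = [2, 2] → torsion [2, 2]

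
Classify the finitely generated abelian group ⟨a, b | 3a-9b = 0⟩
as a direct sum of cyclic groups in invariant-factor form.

rank_ℚ(R)=1; free=2−1=1
SNF(R) diag = [3] → torsion [3]

Answer: M ≅ ℤ^1 ⊕ ℤ/3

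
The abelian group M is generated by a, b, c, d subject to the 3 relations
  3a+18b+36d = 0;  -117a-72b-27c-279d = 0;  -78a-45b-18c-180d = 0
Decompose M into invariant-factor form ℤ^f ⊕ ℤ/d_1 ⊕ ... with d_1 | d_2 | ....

rank_ℚ(R)=3; free=4−3=1
SNF(R) diag = [3, 9, 9] → torsion [3, 9, 9]

Answer: M ≅ ℤ^1 ⊕ ℤ/3 ⊕ ℤ/9 ⊕ ℤ/9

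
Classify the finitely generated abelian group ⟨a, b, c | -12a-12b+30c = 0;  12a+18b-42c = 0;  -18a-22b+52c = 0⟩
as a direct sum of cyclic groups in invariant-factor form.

Answer: M ≅ ℤ/2 ⊕ ℤ/6 ⊕ ℤ/6

Derivation:
rank_ℚ(R)=3; free=3−3=0
SNF(R) diag = [2, 6, 6] → torsion [2, 6, 6]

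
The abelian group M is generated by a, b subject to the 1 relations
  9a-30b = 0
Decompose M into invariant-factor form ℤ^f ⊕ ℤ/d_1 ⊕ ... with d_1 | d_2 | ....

Answer: M ≅ ℤ^1 ⊕ ℤ/3

Derivation:
rank_ℚ(R)=1; free=2−1=1
SNF(R) diag = [3] → torsion [3]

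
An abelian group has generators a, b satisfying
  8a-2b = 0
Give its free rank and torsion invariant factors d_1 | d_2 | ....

rank_ℚ(R)=1; free=2−1=1
SNF(R) diag = [2] → torsion [2]

Answer: M ≅ ℤ^1 ⊕ ℤ/2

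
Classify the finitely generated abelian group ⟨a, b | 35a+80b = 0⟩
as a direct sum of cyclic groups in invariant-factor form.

rank_ℚ(R)=1; free=2−1=1
SNF(R) diag = [5] → torsion [5]

Answer: M ≅ ℤ^1 ⊕ ℤ/5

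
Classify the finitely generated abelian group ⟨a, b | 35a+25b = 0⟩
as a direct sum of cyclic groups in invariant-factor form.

Answer: M ≅ ℤ^1 ⊕ ℤ/5

Derivation:
rank_ℚ(R)=1; free=2−1=1
SNF(R) diag = [5] → torsion [5]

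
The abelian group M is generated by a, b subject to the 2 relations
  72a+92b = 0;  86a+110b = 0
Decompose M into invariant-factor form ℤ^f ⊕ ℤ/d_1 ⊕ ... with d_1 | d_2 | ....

Answer: M ≅ ℤ/2 ⊕ ℤ/4

Derivation:
rank_ℚ(R)=2; free=2−2=0
SNF(R) diag = [2, 4] → torsion [2, 4]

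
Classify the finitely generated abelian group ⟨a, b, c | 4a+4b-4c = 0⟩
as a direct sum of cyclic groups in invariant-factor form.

Answer: M ≅ ℤ^2 ⊕ ℤ/4

Derivation:
rank_ℚ(R)=1; free=3−1=2
SNF(R) diag = [4] → torsion [4]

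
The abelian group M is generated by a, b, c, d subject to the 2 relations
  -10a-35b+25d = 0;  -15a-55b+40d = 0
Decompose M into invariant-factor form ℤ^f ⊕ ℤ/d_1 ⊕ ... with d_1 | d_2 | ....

rank_ℚ(R)=2; free=4−2=2
SNF(R) diag = [5, 5] → torsion [5, 5]

Answer: M ≅ ℤ^2 ⊕ ℤ/5 ⊕ ℤ/5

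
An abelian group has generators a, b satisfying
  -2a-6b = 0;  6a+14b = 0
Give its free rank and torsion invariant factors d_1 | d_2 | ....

Answer: M ≅ ℤ/2 ⊕ ℤ/4

Derivation:
rank_ℚ(R)=2; free=2−2=0
SNF(R) diag = [2, 4] → torsion [2, 4]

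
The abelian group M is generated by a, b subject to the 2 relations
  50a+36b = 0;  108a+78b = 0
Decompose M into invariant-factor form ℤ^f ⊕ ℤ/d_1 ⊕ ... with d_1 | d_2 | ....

Answer: M ≅ ℤ/2 ⊕ ℤ/6

Derivation:
rank_ℚ(R)=2; free=2−2=0
SNF(R) diag = [2, 6] → torsion [2, 6]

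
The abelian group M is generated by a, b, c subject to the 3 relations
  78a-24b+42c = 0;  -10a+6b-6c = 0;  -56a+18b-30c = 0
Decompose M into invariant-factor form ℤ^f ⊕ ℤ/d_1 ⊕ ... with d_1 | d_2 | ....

Answer: M ≅ ℤ/2 ⊕ ℤ/6 ⊕ ℤ/6

Derivation:
rank_ℚ(R)=3; free=3−3=0
SNF(R) diag = [2, 6, 6] → torsion [2, 6, 6]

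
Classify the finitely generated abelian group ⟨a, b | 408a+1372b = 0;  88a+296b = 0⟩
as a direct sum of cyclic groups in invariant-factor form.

rank_ℚ(R)=2; free=2−2=0
SNF(R) diag = [4, 8] → torsion [4, 8]

Answer: M ≅ ℤ/4 ⊕ ℤ/8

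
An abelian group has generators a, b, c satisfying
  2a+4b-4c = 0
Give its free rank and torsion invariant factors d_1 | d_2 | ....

rank_ℚ(R)=1; free=3−1=2
SNF(R) diag = [2] → torsion [2]

Answer: M ≅ ℤ^2 ⊕ ℤ/2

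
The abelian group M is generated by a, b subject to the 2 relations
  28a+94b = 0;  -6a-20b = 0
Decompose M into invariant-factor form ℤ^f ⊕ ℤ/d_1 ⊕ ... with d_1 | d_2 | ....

Answer: M ≅ ℤ/2 ⊕ ℤ/2

Derivation:
rank_ℚ(R)=2; free=2−2=0
SNF(R) diag = [2, 2] → torsion [2, 2]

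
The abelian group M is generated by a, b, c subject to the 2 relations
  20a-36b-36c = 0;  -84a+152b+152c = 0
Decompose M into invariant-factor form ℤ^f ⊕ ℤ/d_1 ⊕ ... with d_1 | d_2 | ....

Answer: M ≅ ℤ^1 ⊕ ℤ/4 ⊕ ℤ/4

Derivation:
rank_ℚ(R)=2; free=3−2=1
SNF(R) diag = [4, 4] → torsion [4, 4]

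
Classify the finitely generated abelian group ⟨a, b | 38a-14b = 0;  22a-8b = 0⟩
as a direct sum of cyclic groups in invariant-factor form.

rank_ℚ(R)=2; free=2−2=0
SNF(R) diag = [2, 2] → torsion [2, 2]

Answer: M ≅ ℤ/2 ⊕ ℤ/2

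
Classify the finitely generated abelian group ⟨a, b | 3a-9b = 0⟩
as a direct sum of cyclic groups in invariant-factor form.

rank_ℚ(R)=1; free=2−1=1
SNF(R) diag = [3] → torsion [3]

Answer: M ≅ ℤ^1 ⊕ ℤ/3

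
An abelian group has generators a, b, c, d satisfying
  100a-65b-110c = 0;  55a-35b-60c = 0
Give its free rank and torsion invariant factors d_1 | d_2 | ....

rank_ℚ(R)=2; free=4−2=2
SNF(R) diag = [5, 5] → torsion [5, 5]

Answer: M ≅ ℤ^2 ⊕ ℤ/5 ⊕ ℤ/5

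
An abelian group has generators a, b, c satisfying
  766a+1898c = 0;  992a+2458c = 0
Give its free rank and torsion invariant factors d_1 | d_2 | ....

Answer: M ≅ ℤ^1 ⊕ ℤ/2 ⊕ ℤ/6

Derivation:
rank_ℚ(R)=2; free=3−2=1
SNF(R) diag = [2, 6] → torsion [2, 6]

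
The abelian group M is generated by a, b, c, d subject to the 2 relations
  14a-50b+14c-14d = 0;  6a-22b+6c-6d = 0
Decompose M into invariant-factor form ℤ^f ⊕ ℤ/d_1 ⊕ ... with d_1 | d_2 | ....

Answer: M ≅ ℤ^2 ⊕ ℤ/2 ⊕ ℤ/4

Derivation:
rank_ℚ(R)=2; free=4−2=2
SNF(R) diag = [2, 4] → torsion [2, 4]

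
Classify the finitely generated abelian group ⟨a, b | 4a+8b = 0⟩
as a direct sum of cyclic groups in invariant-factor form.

Answer: M ≅ ℤ^1 ⊕ ℤ/4

Derivation:
rank_ℚ(R)=1; free=2−1=1
SNF(R) diag = [4] → torsion [4]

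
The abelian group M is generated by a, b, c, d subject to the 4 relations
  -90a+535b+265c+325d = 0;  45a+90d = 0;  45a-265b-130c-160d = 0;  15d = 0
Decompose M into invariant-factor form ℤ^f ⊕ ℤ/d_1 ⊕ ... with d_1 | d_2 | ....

rank_ℚ(R)=4; free=4−4=0
SNF(R) diag = [5, 15, 45, 135] → torsion [5, 15, 45, 135]

Answer: M ≅ ℤ/5 ⊕ ℤ/15 ⊕ ℤ/45 ⊕ ℤ/135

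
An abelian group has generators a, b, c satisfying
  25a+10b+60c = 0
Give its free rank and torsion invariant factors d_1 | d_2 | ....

rank_ℚ(R)=1; free=3−1=2
SNF(R) diag = [5] → torsion [5]

Answer: M ≅ ℤ^2 ⊕ ℤ/5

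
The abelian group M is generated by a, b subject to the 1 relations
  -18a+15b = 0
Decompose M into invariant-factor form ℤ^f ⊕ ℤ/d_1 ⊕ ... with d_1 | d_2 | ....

rank_ℚ(R)=1; free=2−1=1
SNF(R) diag = [3] → torsion [3]

Answer: M ≅ ℤ^1 ⊕ ℤ/3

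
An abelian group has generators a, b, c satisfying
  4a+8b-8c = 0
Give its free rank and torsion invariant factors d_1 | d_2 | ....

Answer: M ≅ ℤ^2 ⊕ ℤ/4

Derivation:
rank_ℚ(R)=1; free=3−1=2
SNF(R) diag = [4] → torsion [4]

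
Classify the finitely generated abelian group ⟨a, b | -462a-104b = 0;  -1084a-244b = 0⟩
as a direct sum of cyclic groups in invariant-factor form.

Answer: M ≅ ℤ/2 ⊕ ℤ/4

Derivation:
rank_ℚ(R)=2; free=2−2=0
SNF(R) diag = [2, 4] → torsion [2, 4]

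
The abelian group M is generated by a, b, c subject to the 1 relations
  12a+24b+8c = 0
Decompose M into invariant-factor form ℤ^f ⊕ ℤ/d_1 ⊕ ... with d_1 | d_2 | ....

Answer: M ≅ ℤ^2 ⊕ ℤ/4

Derivation:
rank_ℚ(R)=1; free=3−1=2
SNF(R) diag = [4] → torsion [4]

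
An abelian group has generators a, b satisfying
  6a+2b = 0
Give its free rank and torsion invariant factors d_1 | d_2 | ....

Answer: M ≅ ℤ^1 ⊕ ℤ/2

Derivation:
rank_ℚ(R)=1; free=2−1=1
SNF(R) diag = [2] → torsion [2]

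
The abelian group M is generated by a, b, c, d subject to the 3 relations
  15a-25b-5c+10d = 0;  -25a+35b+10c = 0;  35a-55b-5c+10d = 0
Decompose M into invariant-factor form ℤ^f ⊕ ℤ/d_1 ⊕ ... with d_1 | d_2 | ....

Answer: M ≅ ℤ^1 ⊕ ℤ/5 ⊕ ℤ/5 ⊕ ℤ/10

Derivation:
rank_ℚ(R)=3; free=4−3=1
SNF(R) diag = [5, 5, 10] → torsion [5, 5, 10]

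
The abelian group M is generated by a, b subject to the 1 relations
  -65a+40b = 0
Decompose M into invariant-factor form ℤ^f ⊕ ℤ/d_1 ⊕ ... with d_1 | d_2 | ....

Answer: M ≅ ℤ^1 ⊕ ℤ/5

Derivation:
rank_ℚ(R)=1; free=2−1=1
SNF(R) diag = [5] → torsion [5]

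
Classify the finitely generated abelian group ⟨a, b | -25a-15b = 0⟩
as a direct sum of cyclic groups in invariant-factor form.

rank_ℚ(R)=1; free=2−1=1
SNF(R) diag = [5] → torsion [5]

Answer: M ≅ ℤ^1 ⊕ ℤ/5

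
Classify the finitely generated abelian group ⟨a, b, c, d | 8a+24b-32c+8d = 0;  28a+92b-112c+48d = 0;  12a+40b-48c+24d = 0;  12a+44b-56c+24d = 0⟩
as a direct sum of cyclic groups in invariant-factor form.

Answer: M ≅ ℤ/4 ⊕ ℤ/4 ⊕ ℤ/8 ⊕ ℤ/8

Derivation:
rank_ℚ(R)=4; free=4−4=0
SNF(R) diag = [4, 4, 8, 8] → torsion [4, 4, 8, 8]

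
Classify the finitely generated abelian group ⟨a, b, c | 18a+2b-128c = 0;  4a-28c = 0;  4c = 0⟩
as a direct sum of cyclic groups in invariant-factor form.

rank_ℚ(R)=3; free=3−3=0
SNF(R) diag = [2, 4, 4] → torsion [2, 4, 4]

Answer: M ≅ ℤ/2 ⊕ ℤ/4 ⊕ ℤ/4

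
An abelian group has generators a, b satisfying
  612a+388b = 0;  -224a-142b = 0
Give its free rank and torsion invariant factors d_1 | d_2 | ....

Answer: M ≅ ℤ/2 ⊕ ℤ/4

Derivation:
rank_ℚ(R)=2; free=2−2=0
SNF(R) diag = [2, 4] → torsion [2, 4]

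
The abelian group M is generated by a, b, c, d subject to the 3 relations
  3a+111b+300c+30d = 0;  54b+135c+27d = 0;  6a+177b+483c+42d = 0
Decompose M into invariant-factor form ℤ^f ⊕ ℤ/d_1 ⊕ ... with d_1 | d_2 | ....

Answer: M ≅ ℤ^1 ⊕ ℤ/3 ⊕ ℤ/9 ⊕ ℤ/27

Derivation:
rank_ℚ(R)=3; free=4−3=1
SNF(R) diag = [3, 9, 27] → torsion [3, 9, 27]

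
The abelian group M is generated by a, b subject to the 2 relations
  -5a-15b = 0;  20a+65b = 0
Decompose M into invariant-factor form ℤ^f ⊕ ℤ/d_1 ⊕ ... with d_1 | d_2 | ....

rank_ℚ(R)=2; free=2−2=0
SNF(R) diag = [5, 5] → torsion [5, 5]

Answer: M ≅ ℤ/5 ⊕ ℤ/5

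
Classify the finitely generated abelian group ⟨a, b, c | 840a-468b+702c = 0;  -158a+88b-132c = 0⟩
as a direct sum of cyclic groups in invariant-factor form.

rank_ℚ(R)=2; free=3−2=1
SNF(R) diag = [2, 6] → torsion [2, 6]

Answer: M ≅ ℤ^1 ⊕ ℤ/2 ⊕ ℤ/6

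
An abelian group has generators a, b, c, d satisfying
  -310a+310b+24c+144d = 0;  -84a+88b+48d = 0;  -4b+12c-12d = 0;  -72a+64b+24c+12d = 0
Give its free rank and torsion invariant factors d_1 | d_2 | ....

rank_ℚ(R)=4; free=4−4=0
SNF(R) diag = [2, 4, 12, 36] → torsion [2, 4, 12, 36]

Answer: M ≅ ℤ/2 ⊕ ℤ/4 ⊕ ℤ/12 ⊕ ℤ/36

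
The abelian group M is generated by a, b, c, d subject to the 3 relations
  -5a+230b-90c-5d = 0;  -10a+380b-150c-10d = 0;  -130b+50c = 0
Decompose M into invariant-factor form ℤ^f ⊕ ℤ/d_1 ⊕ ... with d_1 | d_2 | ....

Answer: M ≅ ℤ^1 ⊕ ℤ/5 ⊕ ℤ/10 ⊕ ℤ/10

Derivation:
rank_ℚ(R)=3; free=4−3=1
SNF(R) diag = [5, 10, 10] → torsion [5, 10, 10]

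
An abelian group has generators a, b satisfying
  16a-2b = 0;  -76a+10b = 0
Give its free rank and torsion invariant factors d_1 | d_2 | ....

Answer: M ≅ ℤ/2 ⊕ ℤ/4

Derivation:
rank_ℚ(R)=2; free=2−2=0
SNF(R) diag = [2, 4] → torsion [2, 4]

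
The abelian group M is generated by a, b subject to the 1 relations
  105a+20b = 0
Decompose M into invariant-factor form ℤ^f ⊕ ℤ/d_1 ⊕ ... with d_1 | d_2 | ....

Answer: M ≅ ℤ^1 ⊕ ℤ/5

Derivation:
rank_ℚ(R)=1; free=2−1=1
SNF(R) diag = [5] → torsion [5]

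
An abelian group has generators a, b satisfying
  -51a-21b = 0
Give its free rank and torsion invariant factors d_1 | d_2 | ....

Answer: M ≅ ℤ^1 ⊕ ℤ/3

Derivation:
rank_ℚ(R)=1; free=2−1=1
SNF(R) diag = [3] → torsion [3]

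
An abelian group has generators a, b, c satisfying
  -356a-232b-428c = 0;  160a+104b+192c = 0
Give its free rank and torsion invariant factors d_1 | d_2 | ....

Answer: M ≅ ℤ^1 ⊕ ℤ/4 ⊕ ℤ/8

Derivation:
rank_ℚ(R)=2; free=3−2=1
SNF(R) diag = [4, 8] → torsion [4, 8]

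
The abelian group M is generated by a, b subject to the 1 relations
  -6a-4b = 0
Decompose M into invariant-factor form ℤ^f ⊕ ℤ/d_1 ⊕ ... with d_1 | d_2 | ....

rank_ℚ(R)=1; free=2−1=1
SNF(R) diag = [2] → torsion [2]

Answer: M ≅ ℤ^1 ⊕ ℤ/2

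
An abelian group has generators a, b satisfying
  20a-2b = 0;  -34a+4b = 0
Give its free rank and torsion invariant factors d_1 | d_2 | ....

Answer: M ≅ ℤ/2 ⊕ ℤ/6

Derivation:
rank_ℚ(R)=2; free=2−2=0
SNF(R) diag = [2, 6] → torsion [2, 6]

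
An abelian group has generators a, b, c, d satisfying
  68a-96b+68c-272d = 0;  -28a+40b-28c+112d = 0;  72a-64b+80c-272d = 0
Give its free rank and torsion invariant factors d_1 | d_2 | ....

Answer: M ≅ ℤ^1 ⊕ ℤ/4 ⊕ ℤ/8 ⊕ ℤ/8

Derivation:
rank_ℚ(R)=3; free=4−3=1
SNF(R) diag = [4, 8, 8] → torsion [4, 8, 8]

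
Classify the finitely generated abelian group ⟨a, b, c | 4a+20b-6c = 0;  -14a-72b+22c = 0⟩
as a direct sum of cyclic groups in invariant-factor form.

rank_ℚ(R)=2; free=3−2=1
SNF(R) diag = [2, 2] → torsion [2, 2]

Answer: M ≅ ℤ^1 ⊕ ℤ/2 ⊕ ℤ/2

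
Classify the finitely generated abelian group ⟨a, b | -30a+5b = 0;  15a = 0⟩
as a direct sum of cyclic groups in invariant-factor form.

rank_ℚ(R)=2; free=2−2=0
SNF(R) diag = [5, 15] → torsion [5, 15]

Answer: M ≅ ℤ/5 ⊕ ℤ/15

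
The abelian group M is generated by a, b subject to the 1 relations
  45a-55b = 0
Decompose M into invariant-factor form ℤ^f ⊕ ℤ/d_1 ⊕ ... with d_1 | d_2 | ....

Answer: M ≅ ℤ^1 ⊕ ℤ/5

Derivation:
rank_ℚ(R)=1; free=2−1=1
SNF(R) diag = [5] → torsion [5]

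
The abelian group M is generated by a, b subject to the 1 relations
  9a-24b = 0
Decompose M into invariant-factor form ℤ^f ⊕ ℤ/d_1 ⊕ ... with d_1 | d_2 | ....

Answer: M ≅ ℤ^1 ⊕ ℤ/3

Derivation:
rank_ℚ(R)=1; free=2−1=1
SNF(R) diag = [3] → torsion [3]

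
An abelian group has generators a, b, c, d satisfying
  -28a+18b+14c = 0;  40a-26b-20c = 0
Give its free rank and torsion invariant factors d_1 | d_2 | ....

rank_ℚ(R)=2; free=4−2=2
SNF(R) diag = [2, 2] → torsion [2, 2]

Answer: M ≅ ℤ^2 ⊕ ℤ/2 ⊕ ℤ/2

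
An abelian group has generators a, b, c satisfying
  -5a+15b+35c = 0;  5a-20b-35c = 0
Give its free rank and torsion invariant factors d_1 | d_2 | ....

Answer: M ≅ ℤ^1 ⊕ ℤ/5 ⊕ ℤ/5

Derivation:
rank_ℚ(R)=2; free=3−2=1
SNF(R) diag = [5, 5] → torsion [5, 5]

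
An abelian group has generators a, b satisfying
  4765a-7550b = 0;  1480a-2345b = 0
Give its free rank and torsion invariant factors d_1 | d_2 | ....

Answer: M ≅ ℤ/5 ⊕ ℤ/15

Derivation:
rank_ℚ(R)=2; free=2−2=0
SNF(R) diag = [5, 15] → torsion [5, 15]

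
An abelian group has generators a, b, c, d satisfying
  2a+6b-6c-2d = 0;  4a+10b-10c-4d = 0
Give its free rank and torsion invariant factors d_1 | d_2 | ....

rank_ℚ(R)=2; free=4−2=2
SNF(R) diag = [2, 2] → torsion [2, 2]

Answer: M ≅ ℤ^2 ⊕ ℤ/2 ⊕ ℤ/2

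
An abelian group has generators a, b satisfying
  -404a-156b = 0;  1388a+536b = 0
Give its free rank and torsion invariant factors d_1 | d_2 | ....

rank_ℚ(R)=2; free=2−2=0
SNF(R) diag = [4, 4] → torsion [4, 4]

Answer: M ≅ ℤ/4 ⊕ ℤ/4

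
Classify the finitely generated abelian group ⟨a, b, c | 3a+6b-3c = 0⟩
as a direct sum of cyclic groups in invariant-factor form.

rank_ℚ(R)=1; free=3−1=2
SNF(R) diag = [3] → torsion [3]

Answer: M ≅ ℤ^2 ⊕ ℤ/3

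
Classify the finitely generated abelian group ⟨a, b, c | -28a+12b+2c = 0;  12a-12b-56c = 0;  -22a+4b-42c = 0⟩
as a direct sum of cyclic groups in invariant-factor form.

Answer: M ≅ ℤ/2 ⊕ ℤ/2 ⊕ ℤ/4

Derivation:
rank_ℚ(R)=3; free=3−3=0
SNF(R) diag = [2, 2, 4] → torsion [2, 2, 4]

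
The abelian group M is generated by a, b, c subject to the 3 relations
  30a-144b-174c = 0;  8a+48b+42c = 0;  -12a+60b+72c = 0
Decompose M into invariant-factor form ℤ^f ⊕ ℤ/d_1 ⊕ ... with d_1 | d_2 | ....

Answer: M ≅ ℤ/2 ⊕ ℤ/6 ⊕ ℤ/12

Derivation:
rank_ℚ(R)=3; free=3−3=0
SNF(R) diag = [2, 6, 12] → torsion [2, 6, 12]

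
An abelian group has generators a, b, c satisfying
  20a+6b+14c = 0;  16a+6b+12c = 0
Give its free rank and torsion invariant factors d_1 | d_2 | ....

Answer: M ≅ ℤ^1 ⊕ ℤ/2 ⊕ ℤ/2

Derivation:
rank_ℚ(R)=2; free=3−2=1
SNF(R) diag = [2, 2] → torsion [2, 2]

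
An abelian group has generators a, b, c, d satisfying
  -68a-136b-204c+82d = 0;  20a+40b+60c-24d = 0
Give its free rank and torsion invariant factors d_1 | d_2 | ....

rank_ℚ(R)=2; free=4−2=2
SNF(R) diag = [2, 4] → torsion [2, 4]

Answer: M ≅ ℤ^2 ⊕ ℤ/2 ⊕ ℤ/4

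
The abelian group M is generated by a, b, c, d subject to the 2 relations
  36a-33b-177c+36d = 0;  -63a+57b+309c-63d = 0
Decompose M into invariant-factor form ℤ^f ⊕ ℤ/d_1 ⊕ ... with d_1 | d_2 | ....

Answer: M ≅ ℤ^2 ⊕ ℤ/3 ⊕ ℤ/9

Derivation:
rank_ℚ(R)=2; free=4−2=2
SNF(R) diag = [3, 9] → torsion [3, 9]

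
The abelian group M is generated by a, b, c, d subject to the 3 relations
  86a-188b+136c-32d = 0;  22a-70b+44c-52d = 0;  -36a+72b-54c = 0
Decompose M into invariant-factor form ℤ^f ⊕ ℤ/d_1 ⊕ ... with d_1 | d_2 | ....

rank_ℚ(R)=3; free=4−3=1
SNF(R) diag = [2, 6, 18] → torsion [2, 6, 18]

Answer: M ≅ ℤ^1 ⊕ ℤ/2 ⊕ ℤ/6 ⊕ ℤ/18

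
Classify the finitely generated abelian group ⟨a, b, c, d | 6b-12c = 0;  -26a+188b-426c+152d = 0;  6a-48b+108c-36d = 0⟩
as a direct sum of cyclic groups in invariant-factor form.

rank_ℚ(R)=3; free=4−3=1
SNF(R) diag = [2, 6, 6] → torsion [2, 6, 6]

Answer: M ≅ ℤ^1 ⊕ ℤ/2 ⊕ ℤ/6 ⊕ ℤ/6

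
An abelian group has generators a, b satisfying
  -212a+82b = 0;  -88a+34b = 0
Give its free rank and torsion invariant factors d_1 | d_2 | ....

Answer: M ≅ ℤ/2 ⊕ ℤ/4

Derivation:
rank_ℚ(R)=2; free=2−2=0
SNF(R) diag = [2, 4] → torsion [2, 4]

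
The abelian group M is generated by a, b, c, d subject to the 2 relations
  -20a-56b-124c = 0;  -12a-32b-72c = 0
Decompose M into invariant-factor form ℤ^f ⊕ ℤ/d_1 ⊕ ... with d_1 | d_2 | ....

rank_ℚ(R)=2; free=4−2=2
SNF(R) diag = [4, 4] → torsion [4, 4]

Answer: M ≅ ℤ^2 ⊕ ℤ/4 ⊕ ℤ/4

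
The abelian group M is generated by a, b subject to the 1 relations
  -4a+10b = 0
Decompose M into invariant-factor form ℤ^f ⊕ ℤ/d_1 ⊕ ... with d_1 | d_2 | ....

rank_ℚ(R)=1; free=2−1=1
SNF(R) diag = [2] → torsion [2]

Answer: M ≅ ℤ^1 ⊕ ℤ/2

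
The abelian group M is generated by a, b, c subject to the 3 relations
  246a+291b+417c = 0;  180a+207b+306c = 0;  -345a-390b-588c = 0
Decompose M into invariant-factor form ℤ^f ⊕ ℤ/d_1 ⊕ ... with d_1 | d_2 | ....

rank_ℚ(R)=3; free=3−3=0
SNF(R) diag = [3, 9, 27] → torsion [3, 9, 27]

Answer: M ≅ ℤ/3 ⊕ ℤ/9 ⊕ ℤ/27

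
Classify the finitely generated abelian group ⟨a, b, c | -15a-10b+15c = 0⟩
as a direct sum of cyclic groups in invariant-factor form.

Answer: M ≅ ℤ^2 ⊕ ℤ/5

Derivation:
rank_ℚ(R)=1; free=3−1=2
SNF(R) diag = [5] → torsion [5]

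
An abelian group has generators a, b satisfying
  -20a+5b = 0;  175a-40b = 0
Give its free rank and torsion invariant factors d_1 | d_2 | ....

rank_ℚ(R)=2; free=2−2=0
SNF(R) diag = [5, 15] → torsion [5, 15]

Answer: M ≅ ℤ/5 ⊕ ℤ/15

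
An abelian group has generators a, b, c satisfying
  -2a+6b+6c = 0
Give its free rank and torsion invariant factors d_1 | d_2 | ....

Answer: M ≅ ℤ^2 ⊕ ℤ/2

Derivation:
rank_ℚ(R)=1; free=3−1=2
SNF(R) diag = [2] → torsion [2]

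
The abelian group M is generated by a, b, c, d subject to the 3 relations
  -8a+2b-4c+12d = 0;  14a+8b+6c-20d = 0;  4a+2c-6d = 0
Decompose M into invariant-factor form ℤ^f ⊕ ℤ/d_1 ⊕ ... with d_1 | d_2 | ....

rank_ℚ(R)=3; free=4−3=1
SNF(R) diag = [2, 2, 2] → torsion [2, 2, 2]

Answer: M ≅ ℤ^1 ⊕ ℤ/2 ⊕ ℤ/2 ⊕ ℤ/2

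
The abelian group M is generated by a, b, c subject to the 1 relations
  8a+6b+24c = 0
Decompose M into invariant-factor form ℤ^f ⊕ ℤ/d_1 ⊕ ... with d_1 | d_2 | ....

rank_ℚ(R)=1; free=3−1=2
SNF(R) diag = [2] → torsion [2]

Answer: M ≅ ℤ^2 ⊕ ℤ/2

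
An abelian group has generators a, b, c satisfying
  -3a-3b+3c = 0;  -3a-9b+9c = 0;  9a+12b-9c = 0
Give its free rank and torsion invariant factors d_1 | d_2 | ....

Answer: M ≅ ℤ/3 ⊕ ℤ/3 ⊕ ℤ/6

Derivation:
rank_ℚ(R)=3; free=3−3=0
SNF(R) diag = [3, 3, 6] → torsion [3, 3, 6]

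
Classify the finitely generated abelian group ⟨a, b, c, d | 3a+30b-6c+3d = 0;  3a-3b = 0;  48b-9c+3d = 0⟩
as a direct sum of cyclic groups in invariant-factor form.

rank_ℚ(R)=3; free=4−3=1
SNF(R) diag = [3, 3, 3] → torsion [3, 3, 3]

Answer: M ≅ ℤ^1 ⊕ ℤ/3 ⊕ ℤ/3 ⊕ ℤ/3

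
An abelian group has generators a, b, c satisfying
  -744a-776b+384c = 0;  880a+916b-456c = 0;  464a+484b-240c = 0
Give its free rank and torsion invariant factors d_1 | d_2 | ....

rank_ℚ(R)=3; free=3−3=0
SNF(R) diag = [4, 8, 24] → torsion [4, 8, 24]

Answer: M ≅ ℤ/4 ⊕ ℤ/8 ⊕ ℤ/24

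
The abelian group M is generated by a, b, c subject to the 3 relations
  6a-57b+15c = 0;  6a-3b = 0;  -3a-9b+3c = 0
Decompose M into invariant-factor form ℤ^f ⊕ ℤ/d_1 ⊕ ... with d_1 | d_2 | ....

rank_ℚ(R)=3; free=3−3=0
SNF(R) diag = [3, 3, 3] → torsion [3, 3, 3]

Answer: M ≅ ℤ/3 ⊕ ℤ/3 ⊕ ℤ/3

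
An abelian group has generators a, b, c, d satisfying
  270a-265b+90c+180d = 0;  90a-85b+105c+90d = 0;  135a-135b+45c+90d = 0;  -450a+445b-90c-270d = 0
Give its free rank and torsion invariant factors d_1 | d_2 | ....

Answer: M ≅ ℤ/5 ⊕ ℤ/15 ⊕ ℤ/45 ⊕ ℤ/90

Derivation:
rank_ℚ(R)=4; free=4−4=0
SNF(R) diag = [5, 15, 45, 90] → torsion [5, 15, 45, 90]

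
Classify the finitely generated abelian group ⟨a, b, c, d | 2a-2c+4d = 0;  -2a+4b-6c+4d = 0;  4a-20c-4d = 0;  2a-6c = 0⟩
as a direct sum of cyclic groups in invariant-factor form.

rank_ℚ(R)=4; free=4−4=0
SNF(R) diag = [2, 4, 4, 4] → torsion [2, 4, 4, 4]

Answer: M ≅ ℤ/2 ⊕ ℤ/4 ⊕ ℤ/4 ⊕ ℤ/4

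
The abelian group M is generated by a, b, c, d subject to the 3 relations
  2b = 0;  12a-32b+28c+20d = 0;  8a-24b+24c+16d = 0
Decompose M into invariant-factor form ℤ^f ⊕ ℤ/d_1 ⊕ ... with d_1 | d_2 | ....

rank_ℚ(R)=3; free=4−3=1
SNF(R) diag = [2, 4, 8] → torsion [2, 4, 8]

Answer: M ≅ ℤ^1 ⊕ ℤ/2 ⊕ ℤ/4 ⊕ ℤ/8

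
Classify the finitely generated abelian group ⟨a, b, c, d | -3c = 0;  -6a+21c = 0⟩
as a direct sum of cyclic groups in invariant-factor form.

Answer: M ≅ ℤ^2 ⊕ ℤ/3 ⊕ ℤ/6

Derivation:
rank_ℚ(R)=2; free=4−2=2
SNF(R) diag = [3, 6] → torsion [3, 6]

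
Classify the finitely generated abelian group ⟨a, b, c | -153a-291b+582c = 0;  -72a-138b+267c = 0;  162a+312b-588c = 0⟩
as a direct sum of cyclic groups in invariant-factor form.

Answer: M ≅ ℤ/3 ⊕ ℤ/9 ⊕ ℤ/18

Derivation:
rank_ℚ(R)=3; free=3−3=0
SNF(R) diag = [3, 9, 18] → torsion [3, 9, 18]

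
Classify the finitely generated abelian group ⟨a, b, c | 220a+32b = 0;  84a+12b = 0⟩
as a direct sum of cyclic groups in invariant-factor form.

Answer: M ≅ ℤ^1 ⊕ ℤ/4 ⊕ ℤ/12

Derivation:
rank_ℚ(R)=2; free=3−2=1
SNF(R) diag = [4, 12] → torsion [4, 12]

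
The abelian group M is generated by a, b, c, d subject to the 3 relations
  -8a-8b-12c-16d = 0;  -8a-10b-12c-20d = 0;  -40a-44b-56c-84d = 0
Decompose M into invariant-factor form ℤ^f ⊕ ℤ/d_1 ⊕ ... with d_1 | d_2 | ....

Answer: M ≅ ℤ^1 ⊕ ℤ/2 ⊕ ℤ/4 ⊕ ℤ/4

Derivation:
rank_ℚ(R)=3; free=4−3=1
SNF(R) diag = [2, 4, 4] → torsion [2, 4, 4]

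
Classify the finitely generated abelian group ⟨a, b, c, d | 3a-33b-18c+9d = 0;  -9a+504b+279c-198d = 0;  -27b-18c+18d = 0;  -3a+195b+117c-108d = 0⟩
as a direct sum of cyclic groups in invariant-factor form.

rank_ℚ(R)=4; free=4−4=0
SNF(R) diag = [3, 9, 27, 54] → torsion [3, 9, 27, 54]

Answer: M ≅ ℤ/3 ⊕ ℤ/9 ⊕ ℤ/27 ⊕ ℤ/54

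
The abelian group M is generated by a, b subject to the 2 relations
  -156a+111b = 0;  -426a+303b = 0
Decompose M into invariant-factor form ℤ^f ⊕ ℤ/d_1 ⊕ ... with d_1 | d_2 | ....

rank_ℚ(R)=2; free=2−2=0
SNF(R) diag = [3, 6] → torsion [3, 6]

Answer: M ≅ ℤ/3 ⊕ ℤ/6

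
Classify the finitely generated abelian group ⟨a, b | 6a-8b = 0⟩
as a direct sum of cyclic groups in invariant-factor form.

Answer: M ≅ ℤ^1 ⊕ ℤ/2

Derivation:
rank_ℚ(R)=1; free=2−1=1
SNF(R) diag = [2] → torsion [2]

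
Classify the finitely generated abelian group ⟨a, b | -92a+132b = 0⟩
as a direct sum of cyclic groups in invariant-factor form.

rank_ℚ(R)=1; free=2−1=1
SNF(R) diag = [4] → torsion [4]

Answer: M ≅ ℤ^1 ⊕ ℤ/4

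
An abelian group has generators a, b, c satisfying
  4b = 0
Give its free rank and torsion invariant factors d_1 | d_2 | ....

rank_ℚ(R)=1; free=3−1=2
SNF(R) diag = [4] → torsion [4]

Answer: M ≅ ℤ^2 ⊕ ℤ/4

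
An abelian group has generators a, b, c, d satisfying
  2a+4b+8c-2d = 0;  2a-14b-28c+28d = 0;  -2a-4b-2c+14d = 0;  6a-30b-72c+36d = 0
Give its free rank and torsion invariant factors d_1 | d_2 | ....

Answer: M ≅ ℤ/2 ⊕ ℤ/6 ⊕ ℤ/6 ⊕ ℤ/12

Derivation:
rank_ℚ(R)=4; free=4−4=0
SNF(R) diag = [2, 6, 6, 12] → torsion [2, 6, 6, 12]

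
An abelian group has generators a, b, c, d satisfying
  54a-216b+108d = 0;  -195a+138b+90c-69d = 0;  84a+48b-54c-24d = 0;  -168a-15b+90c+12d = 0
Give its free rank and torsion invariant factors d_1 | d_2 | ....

rank_ℚ(R)=4; free=4−4=0
SNF(R) diag = [3, 9, 18, 54] → torsion [3, 9, 18, 54]

Answer: M ≅ ℤ/3 ⊕ ℤ/9 ⊕ ℤ/18 ⊕ ℤ/54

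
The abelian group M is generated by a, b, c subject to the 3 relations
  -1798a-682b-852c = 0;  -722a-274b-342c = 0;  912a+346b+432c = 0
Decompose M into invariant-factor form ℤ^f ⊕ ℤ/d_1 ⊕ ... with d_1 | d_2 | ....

Answer: M ≅ ℤ/2 ⊕ ℤ/2 ⊕ ℤ/6

Derivation:
rank_ℚ(R)=3; free=3−3=0
SNF(R) diag = [2, 2, 6] → torsion [2, 2, 6]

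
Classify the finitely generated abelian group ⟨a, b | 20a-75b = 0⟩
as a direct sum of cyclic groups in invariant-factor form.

rank_ℚ(R)=1; free=2−1=1
SNF(R) diag = [5] → torsion [5]

Answer: M ≅ ℤ^1 ⊕ ℤ/5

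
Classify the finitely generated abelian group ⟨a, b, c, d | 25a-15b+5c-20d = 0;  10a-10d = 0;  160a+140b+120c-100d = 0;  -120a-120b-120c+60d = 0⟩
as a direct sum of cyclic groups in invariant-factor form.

Answer: M ≅ ℤ/5 ⊕ ℤ/10 ⊕ ℤ/20 ⊕ ℤ/60

Derivation:
rank_ℚ(R)=4; free=4−4=0
SNF(R) diag = [5, 10, 20, 60] → torsion [5, 10, 20, 60]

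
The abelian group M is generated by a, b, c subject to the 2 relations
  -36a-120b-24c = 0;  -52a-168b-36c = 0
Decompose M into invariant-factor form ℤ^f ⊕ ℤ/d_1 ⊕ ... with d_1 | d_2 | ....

rank_ℚ(R)=2; free=3−2=1
SNF(R) diag = [4, 12] → torsion [4, 12]

Answer: M ≅ ℤ^1 ⊕ ℤ/4 ⊕ ℤ/12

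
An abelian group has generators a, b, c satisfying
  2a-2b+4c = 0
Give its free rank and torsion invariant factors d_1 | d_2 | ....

Answer: M ≅ ℤ^2 ⊕ ℤ/2

Derivation:
rank_ℚ(R)=1; free=3−1=2
SNF(R) diag = [2] → torsion [2]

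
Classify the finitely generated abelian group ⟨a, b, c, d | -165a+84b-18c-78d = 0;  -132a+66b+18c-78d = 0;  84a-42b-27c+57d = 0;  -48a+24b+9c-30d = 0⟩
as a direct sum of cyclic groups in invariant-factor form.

rank_ℚ(R)=4; free=4−4=0
SNF(R) diag = [3, 3, 9, 18] → torsion [3, 3, 9, 18]

Answer: M ≅ ℤ/3 ⊕ ℤ/3 ⊕ ℤ/9 ⊕ ℤ/18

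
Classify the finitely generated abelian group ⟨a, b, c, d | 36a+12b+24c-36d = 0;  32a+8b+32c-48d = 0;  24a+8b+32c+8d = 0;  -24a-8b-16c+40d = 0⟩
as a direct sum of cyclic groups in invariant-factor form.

rank_ℚ(R)=4; free=4−4=0
SNF(R) diag = [4, 8, 16, 48] → torsion [4, 8, 16, 48]

Answer: M ≅ ℤ/4 ⊕ ℤ/8 ⊕ ℤ/16 ⊕ ℤ/48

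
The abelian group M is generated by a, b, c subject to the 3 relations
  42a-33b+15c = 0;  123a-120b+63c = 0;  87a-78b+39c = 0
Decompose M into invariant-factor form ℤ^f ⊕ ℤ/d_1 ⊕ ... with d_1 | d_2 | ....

Answer: M ≅ ℤ/3 ⊕ ℤ/3 ⊕ ℤ/6

Derivation:
rank_ℚ(R)=3; free=3−3=0
SNF(R) diag = [3, 3, 6] → torsion [3, 3, 6]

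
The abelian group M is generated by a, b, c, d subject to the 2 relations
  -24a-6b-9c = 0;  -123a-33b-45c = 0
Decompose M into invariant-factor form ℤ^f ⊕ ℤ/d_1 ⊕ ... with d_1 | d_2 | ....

Answer: M ≅ ℤ^2 ⊕ ℤ/3 ⊕ ℤ/9

Derivation:
rank_ℚ(R)=2; free=4−2=2
SNF(R) diag = [3, 9] → torsion [3, 9]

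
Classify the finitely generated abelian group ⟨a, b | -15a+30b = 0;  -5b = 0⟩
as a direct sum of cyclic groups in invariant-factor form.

Answer: M ≅ ℤ/5 ⊕ ℤ/15

Derivation:
rank_ℚ(R)=2; free=2−2=0
SNF(R) diag = [5, 15] → torsion [5, 15]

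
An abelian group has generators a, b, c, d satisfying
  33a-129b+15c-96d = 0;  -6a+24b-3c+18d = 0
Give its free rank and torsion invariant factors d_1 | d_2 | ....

Answer: M ≅ ℤ^2 ⊕ ℤ/3 ⊕ ℤ/3

Derivation:
rank_ℚ(R)=2; free=4−2=2
SNF(R) diag = [3, 3] → torsion [3, 3]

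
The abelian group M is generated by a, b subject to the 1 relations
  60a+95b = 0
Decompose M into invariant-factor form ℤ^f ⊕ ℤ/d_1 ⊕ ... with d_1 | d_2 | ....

rank_ℚ(R)=1; free=2−1=1
SNF(R) diag = [5] → torsion [5]

Answer: M ≅ ℤ^1 ⊕ ℤ/5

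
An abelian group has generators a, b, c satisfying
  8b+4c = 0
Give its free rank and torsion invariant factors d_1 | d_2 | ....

Answer: M ≅ ℤ^2 ⊕ ℤ/4

Derivation:
rank_ℚ(R)=1; free=3−1=2
SNF(R) diag = [4] → torsion [4]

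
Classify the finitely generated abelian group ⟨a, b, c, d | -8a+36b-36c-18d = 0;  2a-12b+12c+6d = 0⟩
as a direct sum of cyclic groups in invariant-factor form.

Answer: M ≅ ℤ^2 ⊕ ℤ/2 ⊕ ℤ/6

Derivation:
rank_ℚ(R)=2; free=4−2=2
SNF(R) diag = [2, 6] → torsion [2, 6]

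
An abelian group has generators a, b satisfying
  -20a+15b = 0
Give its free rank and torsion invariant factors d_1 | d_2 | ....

rank_ℚ(R)=1; free=2−1=1
SNF(R) diag = [5] → torsion [5]

Answer: M ≅ ℤ^1 ⊕ ℤ/5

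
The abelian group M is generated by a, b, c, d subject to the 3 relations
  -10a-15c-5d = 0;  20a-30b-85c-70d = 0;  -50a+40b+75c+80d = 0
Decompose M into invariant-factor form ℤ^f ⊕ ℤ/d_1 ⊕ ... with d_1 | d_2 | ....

rank_ℚ(R)=3; free=4−3=1
SNF(R) diag = [5, 5, 10] → torsion [5, 5, 10]

Answer: M ≅ ℤ^1 ⊕ ℤ/5 ⊕ ℤ/5 ⊕ ℤ/10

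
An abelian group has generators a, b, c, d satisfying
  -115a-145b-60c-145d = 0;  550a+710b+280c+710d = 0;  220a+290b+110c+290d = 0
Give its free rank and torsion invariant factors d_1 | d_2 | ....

Answer: M ≅ ℤ^1 ⊕ ℤ/5 ⊕ ℤ/10 ⊕ ℤ/20

Derivation:
rank_ℚ(R)=3; free=4−3=1
SNF(R) diag = [5, 10, 20] → torsion [5, 10, 20]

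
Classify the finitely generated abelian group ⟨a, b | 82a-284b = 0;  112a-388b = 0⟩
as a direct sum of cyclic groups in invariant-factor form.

Answer: M ≅ ℤ/2 ⊕ ℤ/4

Derivation:
rank_ℚ(R)=2; free=2−2=0
SNF(R) diag = [2, 4] → torsion [2, 4]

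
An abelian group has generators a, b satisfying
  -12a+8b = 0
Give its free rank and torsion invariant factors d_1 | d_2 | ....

rank_ℚ(R)=1; free=2−1=1
SNF(R) diag = [4] → torsion [4]

Answer: M ≅ ℤ^1 ⊕ ℤ/4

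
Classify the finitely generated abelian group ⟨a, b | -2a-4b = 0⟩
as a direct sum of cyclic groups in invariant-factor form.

rank_ℚ(R)=1; free=2−1=1
SNF(R) diag = [2] → torsion [2]

Answer: M ≅ ℤ^1 ⊕ ℤ/2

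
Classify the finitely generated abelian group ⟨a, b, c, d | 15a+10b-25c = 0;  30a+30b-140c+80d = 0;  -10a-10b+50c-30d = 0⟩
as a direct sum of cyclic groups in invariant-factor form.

Answer: M ≅ ℤ^1 ⊕ ℤ/5 ⊕ ℤ/10 ⊕ ℤ/10

Derivation:
rank_ℚ(R)=3; free=4−3=1
SNF(R) diag = [5, 10, 10] → torsion [5, 10, 10]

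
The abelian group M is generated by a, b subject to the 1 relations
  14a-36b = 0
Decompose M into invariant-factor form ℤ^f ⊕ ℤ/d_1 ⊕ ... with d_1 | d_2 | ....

rank_ℚ(R)=1; free=2−1=1
SNF(R) diag = [2] → torsion [2]

Answer: M ≅ ℤ^1 ⊕ ℤ/2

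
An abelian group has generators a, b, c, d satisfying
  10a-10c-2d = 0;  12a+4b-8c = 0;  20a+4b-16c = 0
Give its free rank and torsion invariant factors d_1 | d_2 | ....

rank_ℚ(R)=3; free=4−3=1
SNF(R) diag = [2, 4, 8] → torsion [2, 4, 8]

Answer: M ≅ ℤ^1 ⊕ ℤ/2 ⊕ ℤ/4 ⊕ ℤ/8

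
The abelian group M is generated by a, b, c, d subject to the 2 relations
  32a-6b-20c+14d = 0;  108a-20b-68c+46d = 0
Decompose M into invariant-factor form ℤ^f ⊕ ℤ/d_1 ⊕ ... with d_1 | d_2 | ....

Answer: M ≅ ℤ^2 ⊕ ℤ/2 ⊕ ℤ/2

Derivation:
rank_ℚ(R)=2; free=4−2=2
SNF(R) diag = [2, 2] → torsion [2, 2]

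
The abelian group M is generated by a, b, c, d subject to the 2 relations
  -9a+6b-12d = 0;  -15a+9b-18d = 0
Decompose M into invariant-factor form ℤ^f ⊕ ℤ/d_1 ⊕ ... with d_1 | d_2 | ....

rank_ℚ(R)=2; free=4−2=2
SNF(R) diag = [3, 3] → torsion [3, 3]

Answer: M ≅ ℤ^2 ⊕ ℤ/3 ⊕ ℤ/3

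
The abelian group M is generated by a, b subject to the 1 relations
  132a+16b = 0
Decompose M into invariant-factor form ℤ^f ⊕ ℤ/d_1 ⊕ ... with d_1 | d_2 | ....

Answer: M ≅ ℤ^1 ⊕ ℤ/4

Derivation:
rank_ℚ(R)=1; free=2−1=1
SNF(R) diag = [4] → torsion [4]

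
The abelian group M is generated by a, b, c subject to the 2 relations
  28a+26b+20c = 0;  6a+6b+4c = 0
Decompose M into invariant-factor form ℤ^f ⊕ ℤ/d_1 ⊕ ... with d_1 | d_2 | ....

rank_ℚ(R)=2; free=3−2=1
SNF(R) diag = [2, 2] → torsion [2, 2]

Answer: M ≅ ℤ^1 ⊕ ℤ/2 ⊕ ℤ/2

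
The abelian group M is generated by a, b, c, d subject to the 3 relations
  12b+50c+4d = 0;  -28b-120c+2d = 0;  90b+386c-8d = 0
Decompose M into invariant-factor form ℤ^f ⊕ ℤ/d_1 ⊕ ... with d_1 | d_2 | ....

Answer: M ≅ ℤ^1 ⊕ ℤ/2 ⊕ ℤ/2 ⊕ ℤ/6

Derivation:
rank_ℚ(R)=3; free=4−3=1
SNF(R) diag = [2, 2, 6] → torsion [2, 2, 6]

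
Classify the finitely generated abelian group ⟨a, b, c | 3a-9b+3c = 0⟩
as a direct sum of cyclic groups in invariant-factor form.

Answer: M ≅ ℤ^2 ⊕ ℤ/3

Derivation:
rank_ℚ(R)=1; free=3−1=2
SNF(R) diag = [3] → torsion [3]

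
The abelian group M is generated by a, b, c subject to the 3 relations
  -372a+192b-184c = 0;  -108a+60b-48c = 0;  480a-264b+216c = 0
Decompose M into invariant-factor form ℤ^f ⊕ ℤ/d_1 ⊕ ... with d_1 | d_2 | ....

rank_ℚ(R)=3; free=3−3=0
SNF(R) diag = [4, 12, 24] → torsion [4, 12, 24]

Answer: M ≅ ℤ/4 ⊕ ℤ/12 ⊕ ℤ/24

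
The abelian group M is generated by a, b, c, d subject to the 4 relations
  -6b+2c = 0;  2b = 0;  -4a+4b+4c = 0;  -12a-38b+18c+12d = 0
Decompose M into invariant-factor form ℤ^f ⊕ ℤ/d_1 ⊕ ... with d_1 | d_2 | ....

Answer: M ≅ ℤ/2 ⊕ ℤ/2 ⊕ ℤ/4 ⊕ ℤ/12

Derivation:
rank_ℚ(R)=4; free=4−4=0
SNF(R) diag = [2, 2, 4, 12] → torsion [2, 2, 4, 12]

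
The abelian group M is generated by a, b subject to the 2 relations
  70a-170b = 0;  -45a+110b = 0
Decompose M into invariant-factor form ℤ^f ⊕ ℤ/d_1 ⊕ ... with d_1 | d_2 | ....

Answer: M ≅ ℤ/5 ⊕ ℤ/10

Derivation:
rank_ℚ(R)=2; free=2−2=0
SNF(R) diag = [5, 10] → torsion [5, 10]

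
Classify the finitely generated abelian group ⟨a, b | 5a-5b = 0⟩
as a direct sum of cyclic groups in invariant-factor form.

rank_ℚ(R)=1; free=2−1=1
SNF(R) diag = [5] → torsion [5]

Answer: M ≅ ℤ^1 ⊕ ℤ/5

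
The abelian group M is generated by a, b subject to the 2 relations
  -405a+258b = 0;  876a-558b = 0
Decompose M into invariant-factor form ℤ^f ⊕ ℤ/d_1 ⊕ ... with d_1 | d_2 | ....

rank_ℚ(R)=2; free=2−2=0
SNF(R) diag = [3, 6] → torsion [3, 6]

Answer: M ≅ ℤ/3 ⊕ ℤ/6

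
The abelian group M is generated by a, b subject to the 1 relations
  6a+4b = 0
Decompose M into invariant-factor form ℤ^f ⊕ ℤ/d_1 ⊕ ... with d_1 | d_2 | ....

rank_ℚ(R)=1; free=2−1=1
SNF(R) diag = [2] → torsion [2]

Answer: M ≅ ℤ^1 ⊕ ℤ/2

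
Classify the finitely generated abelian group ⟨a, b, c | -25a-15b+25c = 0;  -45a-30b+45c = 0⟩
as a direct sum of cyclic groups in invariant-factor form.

rank_ℚ(R)=2; free=3−2=1
SNF(R) diag = [5, 15] → torsion [5, 15]

Answer: M ≅ ℤ^1 ⊕ ℤ/5 ⊕ ℤ/15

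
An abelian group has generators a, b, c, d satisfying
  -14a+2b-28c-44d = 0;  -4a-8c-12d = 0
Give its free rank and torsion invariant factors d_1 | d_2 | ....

Answer: M ≅ ℤ^2 ⊕ ℤ/2 ⊕ ℤ/4

Derivation:
rank_ℚ(R)=2; free=4−2=2
SNF(R) diag = [2, 4] → torsion [2, 4]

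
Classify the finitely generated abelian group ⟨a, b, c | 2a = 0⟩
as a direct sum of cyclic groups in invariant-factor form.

Answer: M ≅ ℤ^2 ⊕ ℤ/2

Derivation:
rank_ℚ(R)=1; free=3−1=2
SNF(R) diag = [2] → torsion [2]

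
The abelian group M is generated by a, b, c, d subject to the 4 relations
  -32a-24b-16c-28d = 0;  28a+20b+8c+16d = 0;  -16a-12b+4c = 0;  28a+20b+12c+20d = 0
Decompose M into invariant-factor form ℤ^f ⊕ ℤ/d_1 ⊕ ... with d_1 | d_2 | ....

rank_ℚ(R)=4; free=4−4=0
SNF(R) diag = [4, 4, 4, 4] → torsion [4, 4, 4, 4]

Answer: M ≅ ℤ/4 ⊕ ℤ/4 ⊕ ℤ/4 ⊕ ℤ/4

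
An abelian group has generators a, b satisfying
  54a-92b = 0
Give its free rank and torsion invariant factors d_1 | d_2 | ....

rank_ℚ(R)=1; free=2−1=1
SNF(R) diag = [2] → torsion [2]

Answer: M ≅ ℤ^1 ⊕ ℤ/2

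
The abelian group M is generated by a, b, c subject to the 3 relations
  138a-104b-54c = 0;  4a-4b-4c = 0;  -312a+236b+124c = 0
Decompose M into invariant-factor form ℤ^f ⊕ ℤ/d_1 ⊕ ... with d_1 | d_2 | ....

Answer: M ≅ ℤ/2 ⊕ ℤ/4 ⊕ ℤ/4

Derivation:
rank_ℚ(R)=3; free=3−3=0
SNF(R) diag = [2, 4, 4] → torsion [2, 4, 4]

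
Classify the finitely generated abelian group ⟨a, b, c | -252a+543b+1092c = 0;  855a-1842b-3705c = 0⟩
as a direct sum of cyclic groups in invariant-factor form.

Answer: M ≅ ℤ^1 ⊕ ℤ/3 ⊕ ℤ/9

Derivation:
rank_ℚ(R)=2; free=3−2=1
SNF(R) diag = [3, 9] → torsion [3, 9]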